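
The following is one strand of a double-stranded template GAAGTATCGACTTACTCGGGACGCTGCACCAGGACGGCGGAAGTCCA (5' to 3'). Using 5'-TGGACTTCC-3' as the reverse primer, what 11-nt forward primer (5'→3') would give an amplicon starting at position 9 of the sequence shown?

The reverse primer's reverse complement GGAAGTCCA matches the template at positions 39–47; the product starts at position 9.
The forward primer is identical to the top strand over positions 9–19: GACTTACTCGG.

5'-GACTTACTCGG-3'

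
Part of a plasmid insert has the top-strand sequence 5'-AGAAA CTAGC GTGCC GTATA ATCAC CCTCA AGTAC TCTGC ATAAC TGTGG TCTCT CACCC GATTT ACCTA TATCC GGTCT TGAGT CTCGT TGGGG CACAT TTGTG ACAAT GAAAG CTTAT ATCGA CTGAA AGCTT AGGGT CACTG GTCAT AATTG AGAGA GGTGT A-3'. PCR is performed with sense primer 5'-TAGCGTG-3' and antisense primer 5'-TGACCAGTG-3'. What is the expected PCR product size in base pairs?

143 bp

Scanning the template, TAGCGTG occurs at positions 7–13; this primer anneals to the bottom strand there with its 3' end pointing downstream.
Taking the reverse complement of TGACCAGTG gives CACTGGTCA, found at positions 141–149 on the template; the primer anneals here to the top strand with its 3' end pointing upstream.
Product length = (reverse-primer end) − (forward-primer start) + 1 = 149 − 7 + 1 = 143 bp.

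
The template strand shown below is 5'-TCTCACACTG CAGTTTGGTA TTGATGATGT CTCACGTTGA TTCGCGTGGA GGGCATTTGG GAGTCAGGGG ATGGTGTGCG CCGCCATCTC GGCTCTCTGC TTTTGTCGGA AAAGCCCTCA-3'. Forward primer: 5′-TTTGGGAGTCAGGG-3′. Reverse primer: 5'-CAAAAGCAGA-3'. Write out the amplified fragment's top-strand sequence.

The forward primer matches the template at positions 56–69.
The reverse primer's reverse complement is TCTGCTTTTG, which matches the template at positions 96–105.
The product is the template from position 56 through 105 (50 bp).

5'-TTTGGGAGTCAGGGGATGGTGTGCGCCGCCATCTCGGCTCTCTGCTTTTG-3'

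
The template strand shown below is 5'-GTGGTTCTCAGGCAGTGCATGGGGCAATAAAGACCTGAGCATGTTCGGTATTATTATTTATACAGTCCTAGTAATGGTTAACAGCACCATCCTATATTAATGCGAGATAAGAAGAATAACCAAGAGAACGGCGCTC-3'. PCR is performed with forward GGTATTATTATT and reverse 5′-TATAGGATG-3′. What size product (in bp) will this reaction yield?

Forward primer GGTATTATTATT is found on the top strand at positions 47–58.
The reverse primer's reverse complement is CATCCTATA, which matches the template at positions 88–96.
Product length = (reverse-primer end) − (forward-primer start) + 1 = 96 − 47 + 1 = 50 bp.

50 bp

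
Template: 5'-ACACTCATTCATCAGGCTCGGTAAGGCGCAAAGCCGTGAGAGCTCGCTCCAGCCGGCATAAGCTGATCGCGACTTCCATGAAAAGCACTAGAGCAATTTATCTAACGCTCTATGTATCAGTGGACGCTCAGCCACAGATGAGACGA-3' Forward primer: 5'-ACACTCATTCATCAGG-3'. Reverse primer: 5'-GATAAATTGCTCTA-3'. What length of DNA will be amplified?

102 bp

The forward primer matches the template at positions 1–16.
Reverse complement of the reverse primer: TAGAGCAATTTATC. This occurs on the top strand at positions 89–102.
Product length = (reverse-primer end) − (forward-primer start) + 1 = 102 − 1 + 1 = 102 bp.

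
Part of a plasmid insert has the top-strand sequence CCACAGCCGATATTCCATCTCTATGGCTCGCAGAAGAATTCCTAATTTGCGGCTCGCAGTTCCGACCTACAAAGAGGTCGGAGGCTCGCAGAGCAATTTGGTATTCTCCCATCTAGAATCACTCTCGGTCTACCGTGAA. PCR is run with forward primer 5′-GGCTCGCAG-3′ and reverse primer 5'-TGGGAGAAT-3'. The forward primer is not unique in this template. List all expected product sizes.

87 bp, 61 bp, 29 bp

The forward primer GGCTCGCAG matches the top strand at positions 25–33, 51–59, 83–91.
The reverse primer's reverse complement is ATTCTCCCA, matching at positions 103–111.
Each forward site pairs with the reverse site to give a product ending at position 111: sizes 87, 61, 29 bp.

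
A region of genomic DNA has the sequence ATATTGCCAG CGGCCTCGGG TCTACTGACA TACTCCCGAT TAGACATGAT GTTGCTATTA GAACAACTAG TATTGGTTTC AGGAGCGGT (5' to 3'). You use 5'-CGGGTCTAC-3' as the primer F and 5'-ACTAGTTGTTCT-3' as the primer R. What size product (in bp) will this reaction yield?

55 bp

Scanning the template, CGGGTCTAC occurs at positions 17–25; this primer anneals to the bottom strand there with its 3' end pointing downstream.
The reverse primer's reverse complement is AGAACAACTAGT, which matches the template at positions 60–71.
The product runs from position 17 to position 71, so its length is 71 − 17 + 1 = 55 bp.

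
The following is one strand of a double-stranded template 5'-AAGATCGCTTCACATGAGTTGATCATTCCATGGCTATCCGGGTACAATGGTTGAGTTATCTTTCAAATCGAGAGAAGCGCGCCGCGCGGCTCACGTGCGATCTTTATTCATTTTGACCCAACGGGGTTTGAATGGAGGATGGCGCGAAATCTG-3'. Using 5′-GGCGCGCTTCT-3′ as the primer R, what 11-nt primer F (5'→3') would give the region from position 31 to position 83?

5'-TGGCTATCCGG-3'

The reverse primer's reverse complement AGAAGCGCGCC matches the template at positions 73–83; the product starts at position 31.
The forward primer is identical to the top strand over positions 31–41: TGGCTATCCGG.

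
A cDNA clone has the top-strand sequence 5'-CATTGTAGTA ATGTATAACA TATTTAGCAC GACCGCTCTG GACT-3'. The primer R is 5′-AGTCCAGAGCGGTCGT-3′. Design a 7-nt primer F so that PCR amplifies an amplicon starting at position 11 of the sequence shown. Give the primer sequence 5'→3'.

5'-ATGTATA-3'

The reverse primer's reverse complement ACGACCGCTCTGGACT matches the template at positions 29–44; the product starts at position 11.
The forward primer is identical to the top strand over positions 11–17: ATGTATA.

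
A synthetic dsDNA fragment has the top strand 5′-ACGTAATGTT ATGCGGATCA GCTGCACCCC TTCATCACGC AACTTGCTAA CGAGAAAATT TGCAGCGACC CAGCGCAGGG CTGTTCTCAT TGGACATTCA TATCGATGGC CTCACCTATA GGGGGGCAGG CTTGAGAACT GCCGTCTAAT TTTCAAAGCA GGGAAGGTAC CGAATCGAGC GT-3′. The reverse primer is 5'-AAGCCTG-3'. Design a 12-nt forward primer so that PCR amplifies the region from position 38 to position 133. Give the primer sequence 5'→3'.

5'-CGCAACTTGCTA-3'

The reverse primer's reverse complement CAGGCTT matches the template at positions 127–133; the product starts at position 38.
The forward primer is identical to the top strand over positions 38–49: CGCAACTTGCTA.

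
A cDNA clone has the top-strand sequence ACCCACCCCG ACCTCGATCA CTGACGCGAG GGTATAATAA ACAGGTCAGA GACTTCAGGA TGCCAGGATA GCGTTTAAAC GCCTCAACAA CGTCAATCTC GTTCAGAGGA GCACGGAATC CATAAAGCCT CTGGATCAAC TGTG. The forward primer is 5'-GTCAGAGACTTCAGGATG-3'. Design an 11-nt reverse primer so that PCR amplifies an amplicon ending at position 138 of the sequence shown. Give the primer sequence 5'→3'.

The forward primer binds at positions 45–62; the product's 3' end on the top strand is position 138.
The reverse primer anneals to the top strand over positions 128–138, i.e. to CCTCTGGATCA.
Its sequence written 5'→3' is the reverse complement: TGATCCAGAGG.

5'-TGATCCAGAGG-3'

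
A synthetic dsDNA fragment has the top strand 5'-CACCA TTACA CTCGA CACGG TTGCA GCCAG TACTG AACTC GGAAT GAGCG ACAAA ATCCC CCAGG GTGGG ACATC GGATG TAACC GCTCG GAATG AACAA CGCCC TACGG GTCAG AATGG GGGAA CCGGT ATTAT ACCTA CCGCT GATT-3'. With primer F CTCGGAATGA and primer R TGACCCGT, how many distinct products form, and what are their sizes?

Two products: 77 bp, 28 bp

The forward primer CTCGGAATGA matches the top strand at positions 38–47, 87–96.
The reverse primer's reverse complement is ACGGGTCA, matching at positions 107–114.
Each forward site pairs with the reverse site to give a product ending at position 114: sizes 77, 28 bp.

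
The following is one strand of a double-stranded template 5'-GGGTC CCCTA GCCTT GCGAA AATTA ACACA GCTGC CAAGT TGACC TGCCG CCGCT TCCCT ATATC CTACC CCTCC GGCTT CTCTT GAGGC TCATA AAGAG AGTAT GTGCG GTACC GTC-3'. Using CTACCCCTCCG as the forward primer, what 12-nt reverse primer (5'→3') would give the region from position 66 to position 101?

5'-TCTCTTTATGAG-3'

The product's 3' end on the top strand is position 101.
The reverse primer anneals to the top strand over positions 90–101, i.e. to CTCATAAAGAGA.
Its sequence written 5'→3' is the reverse complement: TCTCTTTATGAG.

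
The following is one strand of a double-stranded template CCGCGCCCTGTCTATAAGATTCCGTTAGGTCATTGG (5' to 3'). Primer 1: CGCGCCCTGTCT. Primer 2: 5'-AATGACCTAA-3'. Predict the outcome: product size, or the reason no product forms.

Yes — a 33 bp product.

Primer 1 (CGCGCCCTGTCT) matches the top strand at positions 2–13; it acts as a forward primer.
Primer 2's reverse complement is TTAGGTCATT, matching the top strand at positions 25–34; it acts as a reverse primer.
The 3' ends face each other across positions 2–34, giving a 33 bp product.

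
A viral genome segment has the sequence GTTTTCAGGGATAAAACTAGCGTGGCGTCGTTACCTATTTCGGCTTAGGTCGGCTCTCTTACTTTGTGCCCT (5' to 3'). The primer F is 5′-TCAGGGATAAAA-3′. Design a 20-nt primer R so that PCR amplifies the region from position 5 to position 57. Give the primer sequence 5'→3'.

The product's 3' end on the top strand is position 57.
The reverse primer anneals to the top strand over positions 38–57, i.e. to TTTCGGCTTAGGTCGGCTCT.
Its sequence written 5'→3' is the reverse complement: AGAGCCGACCTAAGCCGAAA.

5'-AGAGCCGACCTAAGCCGAAA-3'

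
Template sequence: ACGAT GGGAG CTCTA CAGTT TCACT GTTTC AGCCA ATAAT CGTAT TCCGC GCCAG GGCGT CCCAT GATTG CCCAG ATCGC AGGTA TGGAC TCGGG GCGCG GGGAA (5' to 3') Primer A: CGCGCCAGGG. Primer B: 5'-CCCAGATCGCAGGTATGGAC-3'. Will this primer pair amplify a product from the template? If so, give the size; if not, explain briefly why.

Primer A (CGCGCCAGGG) matches the top strand at positions 48–57 (3' end points downstream).
Primer B (CCCAGATCGCAGGTATGGAC) also matches the top strand directly, at positions 71–90 — its reverse complement GTCCATACCTGCGATCTGGG is not present.
Both primers anneal to the bottom strand with 3' ends pointing the same way, so neither can prime synthesis back toward the other.

No product — both primers anneal to the same strand and extend in the same direction.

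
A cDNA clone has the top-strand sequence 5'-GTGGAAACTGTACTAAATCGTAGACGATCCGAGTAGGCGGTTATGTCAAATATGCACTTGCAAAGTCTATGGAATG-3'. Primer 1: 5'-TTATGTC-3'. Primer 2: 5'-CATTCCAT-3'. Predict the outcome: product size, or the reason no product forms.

Primer 1 (TTATGTC) matches the top strand at positions 41–47; it acts as a forward primer.
Primer 2's reverse complement is ATGGAATG, matching the top strand at positions 69–76; it acts as a reverse primer.
The 3' ends face each other across positions 41–76, giving a 36 bp product.

Yes — a 36 bp product.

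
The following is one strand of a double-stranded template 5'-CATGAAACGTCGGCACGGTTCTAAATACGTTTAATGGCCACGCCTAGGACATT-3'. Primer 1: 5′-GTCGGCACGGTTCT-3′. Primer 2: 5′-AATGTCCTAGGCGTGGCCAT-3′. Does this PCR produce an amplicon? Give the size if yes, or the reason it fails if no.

Primer 1 (GTCGGCACGGTTCT) matches the top strand at positions 9–22; it acts as a forward primer.
Primer 2's reverse complement is ATGGCCACGCCTAGGACATT, matching the top strand at positions 34–53; it acts as a reverse primer.
The 3' ends face each other across positions 9–53, giving a 45 bp product.

Yes — a 45 bp product.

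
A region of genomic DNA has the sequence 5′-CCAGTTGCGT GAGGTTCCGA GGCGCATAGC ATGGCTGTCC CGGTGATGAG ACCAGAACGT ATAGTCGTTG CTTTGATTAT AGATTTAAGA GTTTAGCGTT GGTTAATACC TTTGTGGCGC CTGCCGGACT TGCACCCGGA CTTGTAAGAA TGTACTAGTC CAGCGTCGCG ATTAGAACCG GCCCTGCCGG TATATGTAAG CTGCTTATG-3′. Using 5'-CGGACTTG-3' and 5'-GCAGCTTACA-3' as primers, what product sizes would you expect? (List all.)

The forward primer CGGACTTG matches the top strand at positions 125–132, 137–144.
The reverse primer's reverse complement is TGTAAGCTGC, matching at positions 195–204.
Each forward site pairs with the reverse site to give a product ending at position 204: sizes 80, 68 bp.

80 bp, 68 bp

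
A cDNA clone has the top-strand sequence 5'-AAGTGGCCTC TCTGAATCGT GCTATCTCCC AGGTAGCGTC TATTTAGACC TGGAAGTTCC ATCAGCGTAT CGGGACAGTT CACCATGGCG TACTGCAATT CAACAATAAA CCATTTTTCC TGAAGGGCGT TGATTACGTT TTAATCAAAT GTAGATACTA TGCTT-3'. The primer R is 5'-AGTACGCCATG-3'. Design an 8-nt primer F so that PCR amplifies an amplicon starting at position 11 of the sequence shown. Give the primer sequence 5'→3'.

The reverse primer's reverse complement CATGGCGTACT matches the template at positions 84–94; the product starts at position 11.
The forward primer is identical to the top strand over positions 11–18: TCTGAATC.

5'-TCTGAATC-3'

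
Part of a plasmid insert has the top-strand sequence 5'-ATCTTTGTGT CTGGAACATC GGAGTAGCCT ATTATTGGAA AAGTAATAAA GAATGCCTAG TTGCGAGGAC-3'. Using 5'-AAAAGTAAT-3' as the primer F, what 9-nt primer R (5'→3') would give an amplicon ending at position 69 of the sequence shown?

5'-TCCTCGCAA-3'

The forward primer binds at positions 39–47; the product's 3' end on the top strand is position 69.
The reverse primer anneals to the top strand over positions 61–69, i.e. to TTGCGAGGA.
Its sequence written 5'→3' is the reverse complement: TCCTCGCAA.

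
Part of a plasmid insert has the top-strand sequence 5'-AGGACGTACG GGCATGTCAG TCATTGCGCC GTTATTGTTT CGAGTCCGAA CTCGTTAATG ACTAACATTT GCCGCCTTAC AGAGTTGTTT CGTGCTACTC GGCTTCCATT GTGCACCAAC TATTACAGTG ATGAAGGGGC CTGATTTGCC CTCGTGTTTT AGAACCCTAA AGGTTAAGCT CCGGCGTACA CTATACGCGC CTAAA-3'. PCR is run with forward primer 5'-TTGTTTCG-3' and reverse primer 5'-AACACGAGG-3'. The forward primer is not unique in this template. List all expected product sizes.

The forward primer TTGTTTCG matches the top strand at positions 35–42, 85–92.
The reverse primer's reverse complement is CCTCGTGTT, matching at positions 150–158.
Each forward site pairs with the reverse site to give a product ending at position 158: sizes 124, 74 bp.

124 bp, 74 bp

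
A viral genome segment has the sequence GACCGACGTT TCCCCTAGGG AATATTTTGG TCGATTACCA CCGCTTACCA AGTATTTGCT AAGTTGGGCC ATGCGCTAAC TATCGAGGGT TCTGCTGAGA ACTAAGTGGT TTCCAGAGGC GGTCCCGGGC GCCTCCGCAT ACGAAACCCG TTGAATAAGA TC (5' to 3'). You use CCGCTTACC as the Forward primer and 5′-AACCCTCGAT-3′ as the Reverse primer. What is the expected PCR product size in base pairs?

The forward primer matches the template at positions 41–49.
Reverse complement of the reverse primer: ATCGAGGGTT. This occurs on the top strand at positions 82–91.
Amplicon spans positions 41–91: 51 bp.

51 bp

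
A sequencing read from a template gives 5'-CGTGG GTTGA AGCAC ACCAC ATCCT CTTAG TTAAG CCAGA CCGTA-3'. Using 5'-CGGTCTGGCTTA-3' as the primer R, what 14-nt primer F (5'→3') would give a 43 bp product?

5'-CGTGGGTTGAAGCA-3'

The reverse primer's reverse complement TAAGCCAGACCG matches the template at positions 32–43, so the product ends at position 43.
A 43 bp product then starts at position 43 − 43 + 1 = 1.
The forward primer is identical to the top strand there: CGTGGGTTGAAGCA.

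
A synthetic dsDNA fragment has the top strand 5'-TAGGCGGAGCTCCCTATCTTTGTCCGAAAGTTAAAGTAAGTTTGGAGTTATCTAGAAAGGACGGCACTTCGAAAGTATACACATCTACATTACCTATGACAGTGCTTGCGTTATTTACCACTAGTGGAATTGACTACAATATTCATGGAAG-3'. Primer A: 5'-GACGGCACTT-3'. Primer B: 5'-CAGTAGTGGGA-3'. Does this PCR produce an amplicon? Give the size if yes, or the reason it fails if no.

Primer B (CAGTAGTGGGA) does not match the top strand, and its reverse complement TCCCACTACTG does not match either.
With no annealing site for primer B, no amplification occurs.

No product — primer B has no binding site in the template.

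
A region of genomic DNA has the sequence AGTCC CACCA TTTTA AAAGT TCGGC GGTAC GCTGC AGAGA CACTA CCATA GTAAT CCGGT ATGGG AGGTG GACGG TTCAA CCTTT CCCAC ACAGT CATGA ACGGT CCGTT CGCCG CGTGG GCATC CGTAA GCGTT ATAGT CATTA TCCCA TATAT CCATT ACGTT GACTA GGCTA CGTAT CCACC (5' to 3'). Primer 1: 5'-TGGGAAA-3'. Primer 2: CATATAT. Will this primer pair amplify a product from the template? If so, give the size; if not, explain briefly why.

No product — the primers' 3' ends point away from each other.

Primer 1 (TGGGAAA) has reverse complement TTTCCCA, which matches the top strand at positions 83–89; primer 1 anneals to the top strand there with its 3' end pointing upstream toward position 83.
Primer 2 (CATATAT) matches the top strand directly at positions 149–155; it anneals to the bottom strand with its 3' end pointing downstream toward position 155.
The 3' ends diverge (primer 1 extends toward position 1, primer 2 toward position 185), so the primers never converge on a shared product.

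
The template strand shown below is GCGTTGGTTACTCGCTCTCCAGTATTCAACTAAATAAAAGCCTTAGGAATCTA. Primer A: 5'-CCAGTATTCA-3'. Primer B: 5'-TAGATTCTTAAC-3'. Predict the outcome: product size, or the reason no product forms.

Primer B (TAGATTCTTAAC) does not match the top strand, and its reverse complement GTTAAGAATCTA does not match either.
With no annealing site for primer B, no amplification occurs.

No product — primer B has no binding site in the template.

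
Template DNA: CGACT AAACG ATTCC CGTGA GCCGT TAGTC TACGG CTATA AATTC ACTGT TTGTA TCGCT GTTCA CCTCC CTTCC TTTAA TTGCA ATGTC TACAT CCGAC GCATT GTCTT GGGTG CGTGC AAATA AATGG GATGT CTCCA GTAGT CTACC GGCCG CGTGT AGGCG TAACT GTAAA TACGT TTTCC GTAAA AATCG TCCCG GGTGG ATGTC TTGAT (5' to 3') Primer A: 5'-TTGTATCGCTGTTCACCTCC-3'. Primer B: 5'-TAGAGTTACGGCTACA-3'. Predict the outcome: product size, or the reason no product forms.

Primer B (TAGAGTTACGGCTACA) does not match the top strand, and its reverse complement TGTAGCCGTAACTCTA does not match either.
With no annealing site for primer B, no amplification occurs.

No product — primer B has no binding site in the template.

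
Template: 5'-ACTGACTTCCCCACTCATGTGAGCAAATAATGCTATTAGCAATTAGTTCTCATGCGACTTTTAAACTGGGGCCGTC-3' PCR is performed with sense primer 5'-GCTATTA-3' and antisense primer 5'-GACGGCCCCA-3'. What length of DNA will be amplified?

Forward primer GCTATTA is found on the top strand at positions 32–38.
Reverse complement of the reverse primer: TGGGGCCGTC. This occurs on the top strand at positions 67–76.
The product runs from position 32 to position 76, so its length is 76 − 32 + 1 = 45 bp.

45 bp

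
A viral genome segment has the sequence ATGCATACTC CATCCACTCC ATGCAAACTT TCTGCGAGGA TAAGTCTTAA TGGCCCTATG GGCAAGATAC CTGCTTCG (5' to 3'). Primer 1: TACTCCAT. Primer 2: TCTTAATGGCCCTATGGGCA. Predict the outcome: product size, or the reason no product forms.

Primer 1 (TACTCCAT) matches the top strand at positions 6–13 (3' end points downstream).
Primer 2 (TCTTAATGGCCCTATGGGCA) also matches the top strand directly, at positions 45–64 — its reverse complement TGCCCATAGGGCCATTAAGA is not present.
Both primers anneal to the bottom strand with 3' ends pointing the same way, so neither can prime synthesis back toward the other.

No product — both primers anneal to the same strand and extend in the same direction.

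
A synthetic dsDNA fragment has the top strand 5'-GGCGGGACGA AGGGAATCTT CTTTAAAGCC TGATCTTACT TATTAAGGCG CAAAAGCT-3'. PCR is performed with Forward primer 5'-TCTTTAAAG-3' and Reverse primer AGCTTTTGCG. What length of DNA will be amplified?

39 bp

The forward primer matches the template at positions 20–28.
Reverse complement of the reverse primer: CGCAAAAGCT. This occurs on the top strand at positions 49–58.
Amplicon spans positions 20–58: 39 bp.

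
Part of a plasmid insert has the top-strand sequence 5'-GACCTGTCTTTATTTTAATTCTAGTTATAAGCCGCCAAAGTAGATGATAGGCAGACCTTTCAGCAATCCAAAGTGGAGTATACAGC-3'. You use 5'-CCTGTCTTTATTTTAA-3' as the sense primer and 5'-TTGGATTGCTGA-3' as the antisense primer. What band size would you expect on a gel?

The forward primer matches the template at positions 3–18.
Taking the reverse complement of TTGGATTGCTGA gives TCAGCAATCCAA, found at positions 60–71 on the template; the primer anneals here to the top strand with its 3' end pointing upstream.
Product length = (reverse-primer end) − (forward-primer start) + 1 = 71 − 3 + 1 = 69 bp.

69 bp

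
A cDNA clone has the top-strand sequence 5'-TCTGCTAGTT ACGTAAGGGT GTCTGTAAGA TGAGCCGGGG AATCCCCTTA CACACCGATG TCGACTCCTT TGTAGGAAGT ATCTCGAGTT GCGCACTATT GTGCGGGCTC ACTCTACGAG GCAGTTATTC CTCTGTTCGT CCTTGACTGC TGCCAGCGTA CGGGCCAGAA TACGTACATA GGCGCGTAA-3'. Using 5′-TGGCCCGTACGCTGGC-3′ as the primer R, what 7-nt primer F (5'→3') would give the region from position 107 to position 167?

5'-GCTCACT-3'

The reverse primer's reverse complement GCCAGCGTACGGGCCA matches the template at positions 152–167; the product starts at position 107.
The forward primer is identical to the top strand over positions 107–113: GCTCACT.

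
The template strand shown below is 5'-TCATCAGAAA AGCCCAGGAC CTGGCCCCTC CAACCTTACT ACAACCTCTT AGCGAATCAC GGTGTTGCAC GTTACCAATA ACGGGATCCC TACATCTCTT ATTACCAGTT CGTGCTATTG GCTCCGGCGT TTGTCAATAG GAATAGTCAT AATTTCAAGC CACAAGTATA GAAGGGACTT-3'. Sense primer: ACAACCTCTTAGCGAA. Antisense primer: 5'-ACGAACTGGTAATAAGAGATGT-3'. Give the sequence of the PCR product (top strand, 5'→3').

Scanning the template, ACAACCTCTTAGCGAA occurs at positions 41–56; this primer anneals to the bottom strand there with its 3' end pointing downstream.
The reverse primer's reverse complement is ACATCTCTTATTACCAGTTCGT, which matches the template at positions 92–113.
The product is the template from position 41 through 113 (73 bp).

5'-ACAACCTCTTAGCGAATCACGGTGTTGCACGTTACCAATAACGGGATCCCTACATCTCTTATTACCAGTTCGT-3'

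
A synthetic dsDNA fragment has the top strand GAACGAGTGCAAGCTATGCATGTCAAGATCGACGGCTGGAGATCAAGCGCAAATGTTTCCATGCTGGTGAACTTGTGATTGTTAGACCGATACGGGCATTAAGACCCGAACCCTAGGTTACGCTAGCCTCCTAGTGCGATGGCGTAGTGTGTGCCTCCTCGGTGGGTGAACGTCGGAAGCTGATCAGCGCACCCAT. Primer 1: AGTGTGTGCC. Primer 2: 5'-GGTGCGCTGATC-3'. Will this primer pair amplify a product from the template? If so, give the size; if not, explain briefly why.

Yes — a 48 bp product.

Primer 1 (AGTGTGTGCC) matches the top strand at positions 146–155; it acts as a forward primer.
Primer 2's reverse complement is GATCAGCGCACC, matching the top strand at positions 182–193; it acts as a reverse primer.
The 3' ends face each other across positions 146–193, giving a 48 bp product.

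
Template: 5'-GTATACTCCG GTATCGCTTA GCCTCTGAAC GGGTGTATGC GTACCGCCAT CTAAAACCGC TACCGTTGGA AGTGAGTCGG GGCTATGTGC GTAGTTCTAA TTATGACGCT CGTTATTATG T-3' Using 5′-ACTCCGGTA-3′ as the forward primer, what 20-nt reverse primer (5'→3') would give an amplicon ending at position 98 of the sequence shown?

The forward primer binds at positions 5–13; the product's 3' end on the top strand is position 98.
The reverse primer anneals to the top strand over positions 79–98, i.e. to GGGGCTATGTGCGTAGTTCT.
Its sequence written 5'→3' is the reverse complement: AGAACTACGCACATAGCCCC.

5'-AGAACTACGCACATAGCCCC-3'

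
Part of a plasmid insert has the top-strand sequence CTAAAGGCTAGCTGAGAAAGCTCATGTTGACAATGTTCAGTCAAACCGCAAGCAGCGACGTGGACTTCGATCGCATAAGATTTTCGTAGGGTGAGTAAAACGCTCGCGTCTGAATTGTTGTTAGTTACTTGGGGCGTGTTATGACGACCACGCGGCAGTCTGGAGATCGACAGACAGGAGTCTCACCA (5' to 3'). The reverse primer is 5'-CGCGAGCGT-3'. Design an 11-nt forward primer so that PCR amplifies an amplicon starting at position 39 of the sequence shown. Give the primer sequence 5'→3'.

5'-AGTCAAACCGC-3'

The reverse primer's reverse complement ACGCTCGCG matches the template at positions 100–108; the product starts at position 39.
The forward primer is identical to the top strand over positions 39–49: AGTCAAACCGC.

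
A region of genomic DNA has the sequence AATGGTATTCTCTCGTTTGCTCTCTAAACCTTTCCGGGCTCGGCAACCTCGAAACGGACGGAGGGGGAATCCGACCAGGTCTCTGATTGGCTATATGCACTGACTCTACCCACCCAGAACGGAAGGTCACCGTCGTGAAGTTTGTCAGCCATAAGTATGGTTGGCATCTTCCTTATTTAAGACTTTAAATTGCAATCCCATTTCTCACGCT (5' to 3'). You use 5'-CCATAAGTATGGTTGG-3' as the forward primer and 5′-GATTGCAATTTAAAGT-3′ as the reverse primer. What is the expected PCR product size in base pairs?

The forward primer matches the template at positions 149–164.
The reverse primer's reverse complement is ACTTTAAATTGCAATC, which matches the template at positions 182–197.
Product length = (reverse-primer end) − (forward-primer start) + 1 = 197 − 149 + 1 = 49 bp.

49 bp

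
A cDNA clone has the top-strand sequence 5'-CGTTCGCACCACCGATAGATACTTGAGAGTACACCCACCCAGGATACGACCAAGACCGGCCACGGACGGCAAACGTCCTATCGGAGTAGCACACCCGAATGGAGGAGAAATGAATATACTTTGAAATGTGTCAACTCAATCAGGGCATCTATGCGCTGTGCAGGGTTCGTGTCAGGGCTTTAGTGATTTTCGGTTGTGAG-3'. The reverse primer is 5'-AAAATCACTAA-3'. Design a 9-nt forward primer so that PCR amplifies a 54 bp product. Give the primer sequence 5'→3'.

The reverse primer's reverse complement TTAGTGATTTT matches the template at positions 180–190, so the product ends at position 190.
A 54 bp product then starts at position 190 − 54 + 1 = 137.
The forward primer is identical to the top strand there: CAATCAGGG.

5'-CAATCAGGG-3'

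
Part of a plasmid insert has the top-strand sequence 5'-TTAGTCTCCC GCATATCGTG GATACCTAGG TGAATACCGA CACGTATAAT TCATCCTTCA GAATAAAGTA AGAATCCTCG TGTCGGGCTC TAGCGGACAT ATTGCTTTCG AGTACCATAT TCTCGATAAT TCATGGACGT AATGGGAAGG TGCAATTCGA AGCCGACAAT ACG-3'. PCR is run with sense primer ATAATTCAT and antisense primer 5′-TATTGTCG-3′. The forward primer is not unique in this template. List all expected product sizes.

126 bp, 46 bp

The forward primer ATAATTCAT matches the top strand at positions 46–54, 126–134.
The reverse primer's reverse complement is CGACAATA, matching at positions 164–171.
Each forward site pairs with the reverse site to give a product ending at position 171: sizes 126, 46 bp.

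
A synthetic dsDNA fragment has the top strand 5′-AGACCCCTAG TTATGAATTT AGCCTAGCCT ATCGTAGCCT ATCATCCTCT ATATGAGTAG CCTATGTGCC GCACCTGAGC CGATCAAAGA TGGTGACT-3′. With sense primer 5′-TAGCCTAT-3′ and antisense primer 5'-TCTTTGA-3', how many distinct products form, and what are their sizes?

The forward primer TAGCCTAT matches the top strand at positions 25–32, 35–42, 58–65.
The reverse primer's reverse complement is TCAAAGA, matching at positions 84–90.
Each forward site pairs with the reverse site to give a product ending at position 90: sizes 66, 56, 33 bp.

Three products: 66 bp, 56 bp, 33 bp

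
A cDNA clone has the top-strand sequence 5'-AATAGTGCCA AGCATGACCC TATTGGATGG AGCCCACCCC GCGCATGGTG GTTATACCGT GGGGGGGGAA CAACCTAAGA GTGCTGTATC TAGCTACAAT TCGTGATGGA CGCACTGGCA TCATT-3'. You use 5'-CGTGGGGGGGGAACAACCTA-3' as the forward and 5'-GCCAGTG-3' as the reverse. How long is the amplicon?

62 bp

Forward primer CGTGGGGGGGGAACAACCTA is found on the top strand at positions 58–77.
Reverse complement of the reverse primer: CACTGGC. This occurs on the top strand at positions 113–119.
The product runs from position 58 to position 119, so its length is 119 − 58 + 1 = 62 bp.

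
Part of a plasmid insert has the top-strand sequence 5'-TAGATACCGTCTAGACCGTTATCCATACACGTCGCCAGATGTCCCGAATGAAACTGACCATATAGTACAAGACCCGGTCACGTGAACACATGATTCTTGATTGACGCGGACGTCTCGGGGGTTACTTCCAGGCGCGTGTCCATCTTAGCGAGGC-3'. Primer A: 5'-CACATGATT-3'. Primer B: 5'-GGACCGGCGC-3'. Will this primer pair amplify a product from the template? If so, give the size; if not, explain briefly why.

No product — primer B has no binding site in the template.

Primer B (GGACCGGCGC) does not match the top strand, and its reverse complement GCGCCGGTCC does not match either.
With no annealing site for primer B, no amplification occurs.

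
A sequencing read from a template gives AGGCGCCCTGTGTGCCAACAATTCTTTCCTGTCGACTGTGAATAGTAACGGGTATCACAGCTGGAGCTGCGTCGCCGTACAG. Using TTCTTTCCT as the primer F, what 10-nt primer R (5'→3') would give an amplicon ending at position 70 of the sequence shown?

The forward primer binds at positions 22–30; the product's 3' end on the top strand is position 70.
The reverse primer anneals to the top strand over positions 61–70, i.e. to CTGGAGCTGC.
Its sequence written 5'→3' is the reverse complement: GCAGCTCCAG.

5'-GCAGCTCCAG-3'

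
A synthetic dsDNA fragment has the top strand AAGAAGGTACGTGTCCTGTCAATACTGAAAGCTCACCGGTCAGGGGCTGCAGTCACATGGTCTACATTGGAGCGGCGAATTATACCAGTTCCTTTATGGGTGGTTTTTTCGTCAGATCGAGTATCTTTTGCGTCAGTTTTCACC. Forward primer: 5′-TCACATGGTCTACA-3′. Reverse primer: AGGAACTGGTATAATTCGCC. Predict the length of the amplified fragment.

41 bp

Forward primer TCACATGGTCTACA is found on the top strand at positions 53–66.
Reverse complement of the reverse primer: GGCGAATTATACCAGTTCCT. This occurs on the top strand at positions 74–93.
Product length = (reverse-primer end) − (forward-primer start) + 1 = 93 − 53 + 1 = 41 bp.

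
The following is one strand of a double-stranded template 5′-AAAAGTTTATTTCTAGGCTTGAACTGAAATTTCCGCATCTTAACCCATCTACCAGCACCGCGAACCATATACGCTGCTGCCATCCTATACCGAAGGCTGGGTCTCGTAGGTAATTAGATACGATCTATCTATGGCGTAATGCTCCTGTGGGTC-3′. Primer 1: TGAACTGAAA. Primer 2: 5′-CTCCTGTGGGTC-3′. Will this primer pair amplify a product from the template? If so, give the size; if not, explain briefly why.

No product — both primers anneal to the same strand and extend in the same direction.

Primer 1 (TGAACTGAAA) matches the top strand at positions 20–29 (3' end points downstream).
Primer 2 (CTCCTGTGGGTC) also matches the top strand directly, at positions 142–153 — its reverse complement GACCCACAGGAG is not present.
Both primers anneal to the bottom strand with 3' ends pointing the same way, so neither can prime synthesis back toward the other.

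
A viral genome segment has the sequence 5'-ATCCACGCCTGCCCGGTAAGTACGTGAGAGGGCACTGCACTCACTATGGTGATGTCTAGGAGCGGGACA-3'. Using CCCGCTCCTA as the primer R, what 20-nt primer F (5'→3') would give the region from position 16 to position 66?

The reverse primer's reverse complement TAGGAGCGGG matches the template at positions 57–66; the product starts at position 16.
The forward primer is identical to the top strand over positions 16–35: GTAAGTACGTGAGAGGGCAC.

5'-GTAAGTACGTGAGAGGGCAC-3'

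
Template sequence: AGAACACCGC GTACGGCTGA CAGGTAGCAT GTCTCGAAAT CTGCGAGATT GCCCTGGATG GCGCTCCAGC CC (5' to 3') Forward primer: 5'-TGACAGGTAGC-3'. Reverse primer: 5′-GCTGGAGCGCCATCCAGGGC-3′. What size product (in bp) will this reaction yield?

The forward primer matches the template at positions 18–28.
The reverse primer's reverse complement is GCCCTGGATGGCGCTCCAGC, which matches the template at positions 51–70.
Amplicon spans positions 18–70: 53 bp.

53 bp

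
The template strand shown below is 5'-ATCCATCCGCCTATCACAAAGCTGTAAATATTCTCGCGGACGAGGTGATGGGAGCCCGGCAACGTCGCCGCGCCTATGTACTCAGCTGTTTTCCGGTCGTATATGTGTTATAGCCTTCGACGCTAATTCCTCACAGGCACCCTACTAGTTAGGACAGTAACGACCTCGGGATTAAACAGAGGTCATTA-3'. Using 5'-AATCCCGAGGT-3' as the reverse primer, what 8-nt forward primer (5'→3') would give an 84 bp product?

5'-TTTCCGGT-3'

The reverse primer's reverse complement ACCTCGGGATT matches the template at positions 163–173, so the product ends at position 173.
An 84 bp product then starts at position 173 − 84 + 1 = 90.
The forward primer is identical to the top strand there: TTTCCGGT.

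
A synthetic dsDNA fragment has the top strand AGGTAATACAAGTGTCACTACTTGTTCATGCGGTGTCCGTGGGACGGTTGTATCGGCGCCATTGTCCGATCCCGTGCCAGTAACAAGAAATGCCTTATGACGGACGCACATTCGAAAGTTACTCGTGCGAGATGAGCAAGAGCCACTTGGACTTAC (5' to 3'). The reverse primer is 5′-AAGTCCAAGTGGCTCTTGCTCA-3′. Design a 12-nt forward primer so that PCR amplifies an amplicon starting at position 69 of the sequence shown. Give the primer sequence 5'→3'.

5'-ATCCCGTGCCAG-3'

The reverse primer's reverse complement TGAGCAAGAGCCACTTGGACTT matches the template at positions 133–154; the product starts at position 69.
The forward primer is identical to the top strand over positions 69–80: ATCCCGTGCCAG.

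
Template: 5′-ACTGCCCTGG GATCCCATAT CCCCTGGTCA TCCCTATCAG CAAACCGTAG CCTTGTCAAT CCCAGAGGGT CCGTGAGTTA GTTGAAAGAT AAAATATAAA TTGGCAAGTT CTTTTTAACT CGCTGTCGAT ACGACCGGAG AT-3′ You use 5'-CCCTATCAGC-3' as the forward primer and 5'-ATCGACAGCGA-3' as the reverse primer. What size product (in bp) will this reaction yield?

The forward primer matches the template at positions 32–41.
Reverse complement of the reverse primer: TCGCTGTCGAT. This occurs on the top strand at positions 120–130.
Amplicon spans positions 32–130: 99 bp.

99 bp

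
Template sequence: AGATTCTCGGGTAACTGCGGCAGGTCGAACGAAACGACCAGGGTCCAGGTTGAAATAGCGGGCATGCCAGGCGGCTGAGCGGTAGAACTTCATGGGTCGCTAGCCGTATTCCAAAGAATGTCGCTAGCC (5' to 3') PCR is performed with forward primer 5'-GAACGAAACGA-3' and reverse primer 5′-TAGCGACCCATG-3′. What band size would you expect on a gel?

Forward primer GAACGAAACGA is found on the top strand at positions 27–37.
Reverse complement of the reverse primer: CATGGGTCGCTA. This occurs on the top strand at positions 91–102.
The product runs from position 27 to position 102, so its length is 102 − 27 + 1 = 76 bp.

76 bp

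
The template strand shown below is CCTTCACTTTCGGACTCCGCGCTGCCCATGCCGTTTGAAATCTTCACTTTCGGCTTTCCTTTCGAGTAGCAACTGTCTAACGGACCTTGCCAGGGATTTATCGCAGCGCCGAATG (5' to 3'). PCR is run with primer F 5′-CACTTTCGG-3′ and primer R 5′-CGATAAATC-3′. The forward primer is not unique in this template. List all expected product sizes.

99 bp, 59 bp

The forward primer CACTTTCGG matches the top strand at positions 5–13, 45–53.
The reverse primer's reverse complement is GATTTATCG, matching at positions 95–103.
Each forward site pairs with the reverse site to give a product ending at position 103: sizes 99, 59 bp.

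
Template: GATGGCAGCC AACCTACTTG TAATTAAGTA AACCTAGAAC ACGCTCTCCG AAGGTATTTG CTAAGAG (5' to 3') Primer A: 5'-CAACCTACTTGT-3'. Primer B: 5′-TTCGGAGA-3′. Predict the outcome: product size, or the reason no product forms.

Yes — a 43 bp product.

Primer A (CAACCTACTTGT) matches the top strand at positions 10–21; it acts as a forward primer.
Primer B's reverse complement is TCTCCGAA, matching the top strand at positions 45–52; it acts as a reverse primer.
The 3' ends face each other across positions 10–52, giving a 43 bp product.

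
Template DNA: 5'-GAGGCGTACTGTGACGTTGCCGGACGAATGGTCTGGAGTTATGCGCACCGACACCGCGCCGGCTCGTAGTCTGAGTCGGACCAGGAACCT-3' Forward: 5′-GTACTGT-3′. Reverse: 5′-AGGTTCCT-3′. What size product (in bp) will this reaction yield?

Forward primer GTACTGT is found on the top strand at positions 6–12.
Taking the reverse complement of AGGTTCCT gives AGGAACCT, found at positions 83–90 on the template; the primer anneals here to the top strand with its 3' end pointing upstream.
Product length = (reverse-primer end) − (forward-primer start) + 1 = 90 − 6 + 1 = 85 bp.

85 bp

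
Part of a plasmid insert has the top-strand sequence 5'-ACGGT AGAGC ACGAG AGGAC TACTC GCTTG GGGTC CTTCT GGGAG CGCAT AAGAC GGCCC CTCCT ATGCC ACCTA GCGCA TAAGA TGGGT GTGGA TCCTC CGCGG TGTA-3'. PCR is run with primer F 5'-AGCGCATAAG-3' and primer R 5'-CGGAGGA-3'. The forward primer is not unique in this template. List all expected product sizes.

The forward primer AGCGCATAAG matches the top strand at positions 44–53, 75–84.
The reverse primer's reverse complement is TCCTCCG, matching at positions 96–102.
Each forward site pairs with the reverse site to give a product ending at position 102: sizes 59, 28 bp.

59 bp, 28 bp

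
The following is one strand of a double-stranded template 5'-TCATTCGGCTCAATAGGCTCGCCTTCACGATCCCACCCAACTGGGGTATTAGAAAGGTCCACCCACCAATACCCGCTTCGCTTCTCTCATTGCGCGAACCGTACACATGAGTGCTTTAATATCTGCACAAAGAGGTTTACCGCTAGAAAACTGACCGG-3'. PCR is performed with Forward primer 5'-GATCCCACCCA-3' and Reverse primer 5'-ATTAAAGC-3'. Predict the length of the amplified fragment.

92 bp

The forward primer matches the template at positions 29–39.
The reverse primer's reverse complement is GCTTTAAT, which matches the template at positions 113–120.
Product length = (reverse-primer end) − (forward-primer start) + 1 = 120 − 29 + 1 = 92 bp.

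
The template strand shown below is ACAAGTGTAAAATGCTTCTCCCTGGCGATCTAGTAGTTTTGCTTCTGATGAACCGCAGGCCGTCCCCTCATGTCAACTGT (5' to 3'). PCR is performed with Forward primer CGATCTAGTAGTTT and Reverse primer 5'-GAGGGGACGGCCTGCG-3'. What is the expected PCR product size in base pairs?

44 bp

Scanning the template, CGATCTAGTAGTTT occurs at positions 26–39; this primer anneals to the bottom strand there with its 3' end pointing downstream.
Taking the reverse complement of GAGGGGACGGCCTGCG gives CGCAGGCCGTCCCCTC, found at positions 54–69 on the template; the primer anneals here to the top strand with its 3' end pointing upstream.
Product length = (reverse-primer end) − (forward-primer start) + 1 = 69 − 26 + 1 = 44 bp.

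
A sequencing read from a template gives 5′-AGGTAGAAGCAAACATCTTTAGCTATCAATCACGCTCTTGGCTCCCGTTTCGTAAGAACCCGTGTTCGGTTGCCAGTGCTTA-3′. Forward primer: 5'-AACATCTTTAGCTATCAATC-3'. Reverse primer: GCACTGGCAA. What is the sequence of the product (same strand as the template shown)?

The forward primer matches the template at positions 12–31.
The reverse primer's reverse complement is TTGCCAGTGC, which matches the template at positions 70–79.
The product is the template from position 12 through 79 (68 bp).

5'-AACATCTTTAGCTATCAATCACGCTCTTGGCTCCCGTTTCGTAAGAACCCGTGTTCGGTTGCCAGTGC-3'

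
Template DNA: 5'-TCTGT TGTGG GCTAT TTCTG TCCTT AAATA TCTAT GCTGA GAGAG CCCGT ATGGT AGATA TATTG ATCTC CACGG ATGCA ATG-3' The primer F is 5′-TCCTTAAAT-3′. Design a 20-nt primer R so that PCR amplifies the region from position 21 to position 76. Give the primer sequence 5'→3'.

The product's 3' end on the top strand is position 76.
The reverse primer anneals to the top strand over positions 57–76, i.e. to GATATATTGATCTCCACGGA.
Its sequence written 5'→3' is the reverse complement: TCCGTGGAGATCAATATATC.

5'-TCCGTGGAGATCAATATATC-3'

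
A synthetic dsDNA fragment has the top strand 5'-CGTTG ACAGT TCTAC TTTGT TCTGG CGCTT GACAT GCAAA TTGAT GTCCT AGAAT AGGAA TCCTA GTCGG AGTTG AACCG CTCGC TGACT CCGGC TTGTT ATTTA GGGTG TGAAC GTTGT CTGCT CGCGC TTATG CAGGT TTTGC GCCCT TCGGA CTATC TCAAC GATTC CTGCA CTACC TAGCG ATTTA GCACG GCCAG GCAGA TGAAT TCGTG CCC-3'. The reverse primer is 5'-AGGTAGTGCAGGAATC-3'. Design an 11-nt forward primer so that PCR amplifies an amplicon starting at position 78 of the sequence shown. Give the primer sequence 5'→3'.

5'-CCGCTCGCTGA-3'

The reverse primer's reverse complement GATTCCTGCACTACCT matches the template at positions 166–181; the product starts at position 78.
The forward primer is identical to the top strand over positions 78–88: CCGCTCGCTGA.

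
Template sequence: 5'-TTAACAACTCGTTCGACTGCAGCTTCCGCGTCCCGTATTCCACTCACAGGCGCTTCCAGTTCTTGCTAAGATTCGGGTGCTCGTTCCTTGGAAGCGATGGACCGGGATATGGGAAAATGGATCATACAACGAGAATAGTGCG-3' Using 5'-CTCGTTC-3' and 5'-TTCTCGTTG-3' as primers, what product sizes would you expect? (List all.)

128 bp, 56 bp

The forward primer CTCGTTC matches the top strand at positions 8–14, 80–86.
The reverse primer's reverse complement is CAACGAGAA, matching at positions 127–135.
Each forward site pairs with the reverse site to give a product ending at position 135: sizes 128, 56 bp.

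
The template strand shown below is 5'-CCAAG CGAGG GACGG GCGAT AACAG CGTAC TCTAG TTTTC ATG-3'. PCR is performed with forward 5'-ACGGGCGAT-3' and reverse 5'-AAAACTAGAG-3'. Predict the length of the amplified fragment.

28 bp

Scanning the template, ACGGGCGAT occurs at positions 12–20; this primer anneals to the bottom strand there with its 3' end pointing downstream.
The reverse primer's reverse complement is CTCTAGTTTT, which matches the template at positions 30–39.
Product length = (reverse-primer end) − (forward-primer start) + 1 = 39 − 12 + 1 = 28 bp.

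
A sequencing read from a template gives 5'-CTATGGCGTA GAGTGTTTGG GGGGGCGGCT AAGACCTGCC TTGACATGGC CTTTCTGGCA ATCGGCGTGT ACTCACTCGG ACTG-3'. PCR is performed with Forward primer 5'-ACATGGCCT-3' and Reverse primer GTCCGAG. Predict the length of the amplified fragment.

Scanning the template, ACATGGCCT occurs at positions 44–52; this primer anneals to the bottom strand there with its 3' end pointing downstream.
Taking the reverse complement of GTCCGAG gives CTCGGAC, found at positions 76–82 on the template; the primer anneals here to the top strand with its 3' end pointing upstream.
The product runs from position 44 to position 82, so its length is 82 − 44 + 1 = 39 bp.

39 bp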